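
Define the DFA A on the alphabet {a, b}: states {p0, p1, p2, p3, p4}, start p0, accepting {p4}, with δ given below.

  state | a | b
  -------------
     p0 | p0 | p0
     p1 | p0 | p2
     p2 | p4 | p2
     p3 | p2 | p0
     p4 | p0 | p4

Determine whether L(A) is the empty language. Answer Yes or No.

Yes

The states reachable from the start state are {p0}.
None of the accepting states {p4} is reachable, so no string is accepted and L(A) = ∅.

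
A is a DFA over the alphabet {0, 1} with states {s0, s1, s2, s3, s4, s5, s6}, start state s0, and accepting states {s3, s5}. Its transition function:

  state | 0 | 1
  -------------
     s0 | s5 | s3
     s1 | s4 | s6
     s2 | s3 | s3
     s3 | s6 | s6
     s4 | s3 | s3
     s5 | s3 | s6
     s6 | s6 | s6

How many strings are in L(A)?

The useful subgraph on states {s0, s3, s5} is acyclic, so L(A) is finite; the longest accepting path visits 3 useful states, giving maximum string length 2.
Counting accepting paths from s0 by length: 2 of length 1, 1 of length 2. Total 3.

3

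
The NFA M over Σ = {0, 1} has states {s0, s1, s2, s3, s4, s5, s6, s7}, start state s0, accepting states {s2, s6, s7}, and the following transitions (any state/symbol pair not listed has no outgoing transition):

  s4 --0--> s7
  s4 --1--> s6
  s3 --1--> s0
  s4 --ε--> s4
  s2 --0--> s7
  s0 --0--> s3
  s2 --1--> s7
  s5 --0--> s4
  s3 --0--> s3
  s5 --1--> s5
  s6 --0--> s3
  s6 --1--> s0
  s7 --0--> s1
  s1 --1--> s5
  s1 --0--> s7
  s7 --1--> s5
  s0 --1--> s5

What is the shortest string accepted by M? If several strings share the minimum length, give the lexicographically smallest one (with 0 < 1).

A breadth-first search from s0 reaches an accepting state first via the path s0 → s5 → s4 → s7 on input 100.
No string of length < 3 is accepted (BFS exhausts all shorter strings without reaching an accepting state), and 100 is the lexicographically least accepting string of length 3.

100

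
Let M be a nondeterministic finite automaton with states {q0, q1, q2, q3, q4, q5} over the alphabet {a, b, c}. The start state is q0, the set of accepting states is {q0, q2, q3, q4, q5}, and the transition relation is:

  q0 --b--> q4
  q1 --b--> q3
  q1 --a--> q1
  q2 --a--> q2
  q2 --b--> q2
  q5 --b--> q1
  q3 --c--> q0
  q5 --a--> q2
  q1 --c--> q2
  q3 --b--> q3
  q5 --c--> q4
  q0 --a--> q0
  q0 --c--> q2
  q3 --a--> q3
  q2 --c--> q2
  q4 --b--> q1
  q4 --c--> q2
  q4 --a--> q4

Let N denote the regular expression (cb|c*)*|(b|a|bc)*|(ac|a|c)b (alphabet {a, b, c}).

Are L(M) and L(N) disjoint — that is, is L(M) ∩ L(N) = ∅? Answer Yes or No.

No

The empty string ε is accepted by both M and N.
Hence L(M) ∩ L(N) ≠ ∅.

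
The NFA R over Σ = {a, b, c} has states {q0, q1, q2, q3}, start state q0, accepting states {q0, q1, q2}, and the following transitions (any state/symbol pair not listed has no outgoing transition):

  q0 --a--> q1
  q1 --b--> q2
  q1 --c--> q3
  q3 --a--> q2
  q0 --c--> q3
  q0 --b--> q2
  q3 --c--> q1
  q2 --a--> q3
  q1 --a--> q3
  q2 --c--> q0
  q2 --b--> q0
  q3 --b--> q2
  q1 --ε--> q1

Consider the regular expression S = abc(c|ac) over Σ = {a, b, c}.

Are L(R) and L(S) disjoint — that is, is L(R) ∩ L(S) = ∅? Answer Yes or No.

Converting the expression S to a DFA (subset construction, then merging equivalent states) gives the minimal DFA with states {s0, s1, s2, s3, s4, s5, s6}, start state s0, accepting states {s6} and transitions s0: a→s1, b→s2, c→s2; s1: a→s2, b→s3, c→s2; s2: a→s2, b→s2, c→s2; s3: a→s2, b→s2, c→s4; s4: a→s5, b→s2, c→s6; s5: a→s2, b→s2, c→s6; s6: a→s2, b→s2, c→s2.
Exploring the product automaton R × S from the start pair (q0, s0), following both machines on each input symbol, reaches 10 state pairs: (q0, s0), (q1, s1), (q2, s2), (q3, s2), (q2, s3), (q0, s2), (q1, s2), (q0, s4), (q1, s5), (q3, s6).
R accepts in {q0, q1, q2} and S accepts in {s6}; no reachable pair has both components accepting, so no string drives both machines to acceptance simultaneously and L(R) ∩ L(S) = ∅.
So no string is accepted by both, and the intersection is empty.

Yes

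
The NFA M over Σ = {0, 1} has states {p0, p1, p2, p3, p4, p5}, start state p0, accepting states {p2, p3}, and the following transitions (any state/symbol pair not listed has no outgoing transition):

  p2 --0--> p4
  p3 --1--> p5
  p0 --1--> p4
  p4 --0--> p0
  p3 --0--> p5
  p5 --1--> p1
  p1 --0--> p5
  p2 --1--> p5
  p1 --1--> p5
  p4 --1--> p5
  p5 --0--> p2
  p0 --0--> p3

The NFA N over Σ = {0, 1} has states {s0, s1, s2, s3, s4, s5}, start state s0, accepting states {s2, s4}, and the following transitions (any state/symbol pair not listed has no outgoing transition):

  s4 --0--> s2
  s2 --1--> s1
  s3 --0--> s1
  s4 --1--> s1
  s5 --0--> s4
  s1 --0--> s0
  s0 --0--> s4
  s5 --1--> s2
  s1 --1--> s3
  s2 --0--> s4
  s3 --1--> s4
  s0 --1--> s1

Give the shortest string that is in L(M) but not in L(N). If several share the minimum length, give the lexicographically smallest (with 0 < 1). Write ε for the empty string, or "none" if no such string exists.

The string 010 is accepted by M but not by N.
No shorter string lies in the difference, and 010 is the lexicographically first length-3 string in L(M) \ L(N).

010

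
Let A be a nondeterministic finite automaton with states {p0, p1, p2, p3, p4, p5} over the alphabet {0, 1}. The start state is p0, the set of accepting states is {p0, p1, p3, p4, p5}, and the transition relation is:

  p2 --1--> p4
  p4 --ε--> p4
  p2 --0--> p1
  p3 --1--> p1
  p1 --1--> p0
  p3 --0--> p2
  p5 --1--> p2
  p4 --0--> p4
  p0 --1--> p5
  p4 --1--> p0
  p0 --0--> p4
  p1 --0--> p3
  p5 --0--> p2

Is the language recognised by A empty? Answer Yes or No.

No

The empty string ε is accepted: the run p0 ends in the accepting state p0.
Since at least one string is accepted, L(A) is not empty.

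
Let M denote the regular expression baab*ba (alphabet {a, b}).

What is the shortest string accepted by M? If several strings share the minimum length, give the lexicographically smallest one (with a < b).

baaba

By inspection of the expression, no string of length less than 5 matches, and baaba is the lexicographically first match of length 5.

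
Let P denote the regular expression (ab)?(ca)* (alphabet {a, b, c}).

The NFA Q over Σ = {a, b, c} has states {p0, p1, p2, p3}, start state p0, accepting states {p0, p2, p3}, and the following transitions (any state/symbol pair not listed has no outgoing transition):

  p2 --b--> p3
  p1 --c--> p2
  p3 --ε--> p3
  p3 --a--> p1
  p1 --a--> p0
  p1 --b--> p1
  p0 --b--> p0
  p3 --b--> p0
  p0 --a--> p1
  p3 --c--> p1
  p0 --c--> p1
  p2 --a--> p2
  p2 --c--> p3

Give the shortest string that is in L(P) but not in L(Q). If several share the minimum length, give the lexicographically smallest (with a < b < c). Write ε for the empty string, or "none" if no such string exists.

ab

The string ab is accepted by P but not by Q.
No shorter string lies in the difference, and ab is the lexicographically first length-2 string in L(P) \ L(Q).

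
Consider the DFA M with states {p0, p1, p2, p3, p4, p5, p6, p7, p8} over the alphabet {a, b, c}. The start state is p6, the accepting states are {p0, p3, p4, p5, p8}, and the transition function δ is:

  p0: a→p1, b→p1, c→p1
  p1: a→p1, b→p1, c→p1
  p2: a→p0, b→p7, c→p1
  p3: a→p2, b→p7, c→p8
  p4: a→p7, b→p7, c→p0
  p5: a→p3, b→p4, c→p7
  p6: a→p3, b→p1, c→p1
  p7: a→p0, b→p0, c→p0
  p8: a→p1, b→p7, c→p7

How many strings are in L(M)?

15

The useful subgraph on states {p0, p2, p3, p6, p7, p8} is acyclic, so L(M) is finite; the longest accepting path visits 5 useful states, giving maximum string length 4.
Counting accepting paths from p6 by length: 1 of length 1, 1 of length 2, 4 of length 3, 9 of length 4. Total 15.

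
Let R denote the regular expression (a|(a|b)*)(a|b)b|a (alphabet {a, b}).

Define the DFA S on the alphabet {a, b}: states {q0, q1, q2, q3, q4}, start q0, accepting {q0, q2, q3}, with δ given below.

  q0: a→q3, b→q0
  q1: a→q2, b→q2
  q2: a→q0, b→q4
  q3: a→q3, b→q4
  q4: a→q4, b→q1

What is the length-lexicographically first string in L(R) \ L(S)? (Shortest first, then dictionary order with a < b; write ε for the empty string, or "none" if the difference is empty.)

ab

The string ab is accepted by R but not by S.
No shorter string lies in the difference, and ab is the lexicographically first length-2 string in L(R) \ L(S).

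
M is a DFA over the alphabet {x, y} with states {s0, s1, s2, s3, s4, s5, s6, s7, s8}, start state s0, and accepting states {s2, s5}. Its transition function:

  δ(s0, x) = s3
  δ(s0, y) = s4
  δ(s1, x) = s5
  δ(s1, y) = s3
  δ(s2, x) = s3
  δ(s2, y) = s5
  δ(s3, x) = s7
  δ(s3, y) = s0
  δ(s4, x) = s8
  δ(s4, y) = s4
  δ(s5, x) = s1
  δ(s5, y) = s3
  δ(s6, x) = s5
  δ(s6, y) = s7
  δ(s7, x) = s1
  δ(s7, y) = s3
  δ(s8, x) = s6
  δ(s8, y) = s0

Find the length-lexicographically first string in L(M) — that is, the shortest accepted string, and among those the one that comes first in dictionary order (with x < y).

xxxx

A breadth-first search from s0 reaches an accepting state first via the path s0 → s3 → s7 → s1 → s5 on input xxxx.
No string of length < 4 is accepted (BFS exhausts all shorter strings without reaching an accepting state), and xxxx is the lexicographically least accepting string of length 4.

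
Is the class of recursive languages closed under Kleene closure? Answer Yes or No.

Yes

For an input w of length n, decide by dynamic programming over positions 0..n whether w factors into blocks from L, calling the decider for L on each of the O(n²) substrings; every call halts, so this decides L*.
So the recursive languages are closed under Kleene star.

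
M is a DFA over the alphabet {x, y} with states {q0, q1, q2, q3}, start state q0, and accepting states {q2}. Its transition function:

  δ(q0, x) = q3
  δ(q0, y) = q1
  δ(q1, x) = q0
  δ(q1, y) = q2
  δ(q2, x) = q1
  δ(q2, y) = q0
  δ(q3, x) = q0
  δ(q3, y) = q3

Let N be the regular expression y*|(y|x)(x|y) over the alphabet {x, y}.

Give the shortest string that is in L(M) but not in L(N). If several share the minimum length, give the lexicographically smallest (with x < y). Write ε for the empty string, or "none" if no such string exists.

The string xxyy is accepted by M but not by N.
No shorter string lies in the difference, and xxyy is the lexicographically first length-4 string in L(M) \ L(N).

xxyy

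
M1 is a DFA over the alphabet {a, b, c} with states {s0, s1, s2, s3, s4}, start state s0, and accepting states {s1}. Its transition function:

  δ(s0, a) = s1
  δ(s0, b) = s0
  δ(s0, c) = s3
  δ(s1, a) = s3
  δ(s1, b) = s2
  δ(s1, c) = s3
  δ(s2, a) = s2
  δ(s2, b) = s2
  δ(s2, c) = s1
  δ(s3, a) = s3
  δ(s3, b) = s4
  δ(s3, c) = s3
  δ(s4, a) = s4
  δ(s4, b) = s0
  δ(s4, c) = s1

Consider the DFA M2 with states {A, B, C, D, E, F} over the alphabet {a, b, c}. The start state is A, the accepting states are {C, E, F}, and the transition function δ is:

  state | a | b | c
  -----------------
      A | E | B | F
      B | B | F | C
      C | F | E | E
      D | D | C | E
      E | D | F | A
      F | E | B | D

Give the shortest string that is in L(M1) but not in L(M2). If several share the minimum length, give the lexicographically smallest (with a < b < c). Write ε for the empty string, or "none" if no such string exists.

ba

The string ba is accepted by M1 but not by M2.
No shorter string lies in the difference, and ba is the lexicographically first length-2 string in L(M1) \ L(M2).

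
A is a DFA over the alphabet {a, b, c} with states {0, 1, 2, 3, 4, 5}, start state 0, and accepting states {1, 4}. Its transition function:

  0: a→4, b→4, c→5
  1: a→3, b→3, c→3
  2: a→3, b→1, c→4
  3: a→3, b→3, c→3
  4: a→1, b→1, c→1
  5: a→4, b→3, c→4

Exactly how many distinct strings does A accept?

The useful subgraph on states {0, 1, 4, 5} is acyclic, so L(A) is finite; the longest accepting path visits 4 useful states, giving maximum string length 3.
Counting accepting paths from 0 by length: 2 of length 1, 8 of length 2, 6 of length 3. Total 16.

16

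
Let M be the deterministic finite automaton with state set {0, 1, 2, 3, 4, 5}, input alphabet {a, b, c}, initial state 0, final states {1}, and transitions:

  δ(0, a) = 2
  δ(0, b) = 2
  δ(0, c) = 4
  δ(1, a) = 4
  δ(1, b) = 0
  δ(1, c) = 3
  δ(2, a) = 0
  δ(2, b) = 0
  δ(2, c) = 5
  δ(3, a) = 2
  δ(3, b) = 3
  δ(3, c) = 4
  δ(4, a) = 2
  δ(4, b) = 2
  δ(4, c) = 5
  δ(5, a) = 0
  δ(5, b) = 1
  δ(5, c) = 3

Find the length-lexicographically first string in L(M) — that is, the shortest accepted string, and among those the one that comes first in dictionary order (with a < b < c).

acb

A breadth-first search from 0 reaches an accepting state first via the path 0 → 2 → 5 → 1 on input acb.
No string of length < 3 is accepted (BFS exhausts all shorter strings without reaching an accepting state), and acb is the lexicographically least accepting string of length 3.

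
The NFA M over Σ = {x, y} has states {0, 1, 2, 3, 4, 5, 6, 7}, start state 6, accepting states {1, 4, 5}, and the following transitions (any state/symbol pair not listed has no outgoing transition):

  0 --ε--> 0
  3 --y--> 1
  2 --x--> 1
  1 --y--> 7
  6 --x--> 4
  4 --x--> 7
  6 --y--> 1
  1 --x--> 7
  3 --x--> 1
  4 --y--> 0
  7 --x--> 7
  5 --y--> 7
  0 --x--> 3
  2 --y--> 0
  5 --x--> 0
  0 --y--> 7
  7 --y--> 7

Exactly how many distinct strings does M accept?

The useful subgraph on states {0, 1, 3, 4, 6} is acyclic, so L(M) is finite; the longest accepting path visits 5 useful states, giving maximum string length 4.
Counting accepting paths from 6 by length: 2 of length 1, 2 of length 4. Total 4.

4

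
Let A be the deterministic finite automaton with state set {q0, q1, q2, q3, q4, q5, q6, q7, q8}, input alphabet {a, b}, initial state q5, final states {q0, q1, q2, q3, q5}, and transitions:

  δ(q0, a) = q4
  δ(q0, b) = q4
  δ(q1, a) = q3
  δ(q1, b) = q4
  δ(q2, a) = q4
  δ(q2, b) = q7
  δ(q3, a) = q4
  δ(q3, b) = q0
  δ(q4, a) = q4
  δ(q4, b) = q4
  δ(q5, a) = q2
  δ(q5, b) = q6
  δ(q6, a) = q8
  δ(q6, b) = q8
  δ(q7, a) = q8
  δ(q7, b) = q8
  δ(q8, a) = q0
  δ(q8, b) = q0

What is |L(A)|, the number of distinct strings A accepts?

10

The useful subgraph on states {q0, q2, q5, q6, q7, q8} is acyclic, so L(A) is finite; the longest accepting path visits 5 useful states, giving maximum string length 4.
Counting accepting paths from q5 by length: 1 of length 0, 1 of length 1, 4 of length 3, 4 of length 4. Total 10.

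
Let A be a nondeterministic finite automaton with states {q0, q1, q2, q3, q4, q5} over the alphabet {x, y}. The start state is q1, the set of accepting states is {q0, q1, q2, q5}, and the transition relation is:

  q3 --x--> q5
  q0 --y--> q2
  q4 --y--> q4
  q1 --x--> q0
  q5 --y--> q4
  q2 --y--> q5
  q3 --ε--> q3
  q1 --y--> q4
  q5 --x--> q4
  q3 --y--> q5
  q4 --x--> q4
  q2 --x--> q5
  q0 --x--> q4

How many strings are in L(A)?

5

The useful subgraph on states {q0, q1, q2, q5} is acyclic, so L(A) is finite; the longest accepting path visits 4 useful states, giving maximum string length 3.
Counting accepting paths from q1 by length: 1 of length 0, 1 of length 1, 1 of length 2, 2 of length 3. Total 5.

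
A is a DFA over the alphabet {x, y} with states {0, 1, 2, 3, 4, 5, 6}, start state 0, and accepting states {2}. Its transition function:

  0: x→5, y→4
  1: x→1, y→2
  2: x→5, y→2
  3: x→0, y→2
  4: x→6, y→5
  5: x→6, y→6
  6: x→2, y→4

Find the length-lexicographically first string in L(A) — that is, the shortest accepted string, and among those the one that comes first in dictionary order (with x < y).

A breadth-first search from 0 reaches an accepting state first via the path 0 → 5 → 6 → 2 on input xxx.
No string of length < 3 is accepted (BFS exhausts all shorter strings without reaching an accepting state), and xxx is the lexicographically least accepting string of length 3.

xxx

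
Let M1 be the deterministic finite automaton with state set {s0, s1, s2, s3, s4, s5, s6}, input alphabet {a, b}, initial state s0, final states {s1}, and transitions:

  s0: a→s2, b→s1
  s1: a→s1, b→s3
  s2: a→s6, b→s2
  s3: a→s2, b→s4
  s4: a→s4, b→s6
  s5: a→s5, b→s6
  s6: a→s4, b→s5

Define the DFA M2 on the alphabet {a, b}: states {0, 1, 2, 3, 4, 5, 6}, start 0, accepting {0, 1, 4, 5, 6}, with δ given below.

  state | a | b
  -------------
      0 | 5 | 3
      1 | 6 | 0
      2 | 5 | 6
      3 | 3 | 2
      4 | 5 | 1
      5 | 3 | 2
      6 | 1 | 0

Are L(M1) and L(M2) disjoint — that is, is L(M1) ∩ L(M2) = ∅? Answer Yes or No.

Exploring the product automaton M1 × M2 from the start pair (s0, 0), following both machines on each input symbol, reaches 24 state pairs: (s0, 0), (s2, 5), (s1, 3), (s6, 3), (s2, 2), (s3, 2), (s4, 3), (s5, 2), (s6, 5), (s2, 6), (s4, 6), (s6, 2), (s5, 5), (s6, 6), (s6, 1), (s2, 0), (s4, 1), (s6, 0), (s4, 5), (s5, 6), (s5, 3), (s5, 0), (s2, 3), (s5, 1).
M1 accepts in {s1} and M2 accepts in {0, 1, 4, 5, 6}; no reachable pair has both components accepting, so no string drives both machines to acceptance simultaneously and L(M1) ∩ L(M2) = ∅.
So no string is accepted by both, and the intersection is empty.

Yes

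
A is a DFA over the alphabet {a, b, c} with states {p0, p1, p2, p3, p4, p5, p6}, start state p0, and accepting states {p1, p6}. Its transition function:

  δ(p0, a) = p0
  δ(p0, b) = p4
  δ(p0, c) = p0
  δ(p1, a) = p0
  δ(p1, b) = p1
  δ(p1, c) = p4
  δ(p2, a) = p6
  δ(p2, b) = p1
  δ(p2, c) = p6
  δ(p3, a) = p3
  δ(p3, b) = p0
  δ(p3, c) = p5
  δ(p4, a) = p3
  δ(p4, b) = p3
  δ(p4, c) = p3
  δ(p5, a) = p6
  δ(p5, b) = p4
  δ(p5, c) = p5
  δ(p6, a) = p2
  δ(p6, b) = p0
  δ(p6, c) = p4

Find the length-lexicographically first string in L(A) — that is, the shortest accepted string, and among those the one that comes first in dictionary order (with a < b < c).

A breadth-first search from p0 reaches an accepting state first via the path p0 → p4 → p3 → p5 → p6 on input baca.
No string of length < 4 is accepted (BFS exhausts all shorter strings without reaching an accepting state), and baca is the lexicographically least accepting string of length 4.

baca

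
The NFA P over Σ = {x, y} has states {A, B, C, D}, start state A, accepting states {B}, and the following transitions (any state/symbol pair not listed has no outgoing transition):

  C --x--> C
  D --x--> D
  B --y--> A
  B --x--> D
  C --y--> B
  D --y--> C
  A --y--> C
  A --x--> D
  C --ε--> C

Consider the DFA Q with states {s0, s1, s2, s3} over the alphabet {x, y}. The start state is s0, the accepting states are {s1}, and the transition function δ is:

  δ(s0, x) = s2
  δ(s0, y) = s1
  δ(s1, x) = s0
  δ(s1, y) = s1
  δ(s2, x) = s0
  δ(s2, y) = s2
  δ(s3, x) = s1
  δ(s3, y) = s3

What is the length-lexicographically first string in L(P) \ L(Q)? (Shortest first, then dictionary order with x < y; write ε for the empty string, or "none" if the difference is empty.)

The string xyy is accepted by P but not by Q.
No shorter string lies in the difference, and xyy is the lexicographically first length-3 string in L(P) \ L(Q).

xyy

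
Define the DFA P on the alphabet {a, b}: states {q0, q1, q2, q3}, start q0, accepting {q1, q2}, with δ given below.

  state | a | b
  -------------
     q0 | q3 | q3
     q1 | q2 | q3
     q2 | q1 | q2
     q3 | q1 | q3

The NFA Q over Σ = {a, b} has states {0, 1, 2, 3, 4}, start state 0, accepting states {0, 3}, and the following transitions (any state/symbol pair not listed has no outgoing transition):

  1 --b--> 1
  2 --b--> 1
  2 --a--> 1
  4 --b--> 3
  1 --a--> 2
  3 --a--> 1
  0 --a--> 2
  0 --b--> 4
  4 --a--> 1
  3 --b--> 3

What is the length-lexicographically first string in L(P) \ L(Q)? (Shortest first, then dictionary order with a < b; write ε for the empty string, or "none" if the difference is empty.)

The string aa is accepted by P but not by Q.
No shorter string lies in the difference, and aa is the lexicographically first length-2 string in L(P) \ L(Q).

aa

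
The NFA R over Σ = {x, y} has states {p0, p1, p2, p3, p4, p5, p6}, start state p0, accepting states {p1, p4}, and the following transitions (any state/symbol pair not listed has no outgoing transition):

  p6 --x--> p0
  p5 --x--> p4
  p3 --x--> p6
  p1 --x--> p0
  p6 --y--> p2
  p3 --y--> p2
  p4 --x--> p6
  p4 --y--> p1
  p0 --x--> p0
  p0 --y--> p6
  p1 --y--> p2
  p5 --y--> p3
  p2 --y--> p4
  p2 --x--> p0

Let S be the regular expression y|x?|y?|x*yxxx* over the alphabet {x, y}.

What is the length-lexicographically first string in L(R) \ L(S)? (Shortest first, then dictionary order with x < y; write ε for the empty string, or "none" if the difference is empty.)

The string yyy is accepted by R but not by S.
No shorter string lies in the difference, and yyy is the lexicographically first length-3 string in L(R) \ L(S).

yyy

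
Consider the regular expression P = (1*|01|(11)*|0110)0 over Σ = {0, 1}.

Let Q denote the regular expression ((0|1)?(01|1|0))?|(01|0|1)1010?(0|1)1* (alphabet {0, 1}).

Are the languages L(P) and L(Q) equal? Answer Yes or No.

No

The string 010 is accepted by P but rejected by Q.
So L(P) ≠ L(Q).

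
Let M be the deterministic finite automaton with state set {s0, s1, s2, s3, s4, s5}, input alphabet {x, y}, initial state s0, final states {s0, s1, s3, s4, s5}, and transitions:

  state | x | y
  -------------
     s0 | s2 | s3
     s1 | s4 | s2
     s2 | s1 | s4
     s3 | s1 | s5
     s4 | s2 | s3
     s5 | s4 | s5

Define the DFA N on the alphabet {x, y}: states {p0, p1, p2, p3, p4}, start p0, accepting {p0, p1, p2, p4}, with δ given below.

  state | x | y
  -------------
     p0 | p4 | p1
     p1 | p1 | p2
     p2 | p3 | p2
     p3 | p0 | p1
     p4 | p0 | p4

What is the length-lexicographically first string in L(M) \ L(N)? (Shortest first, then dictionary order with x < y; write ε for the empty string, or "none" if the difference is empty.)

yyx

The string yyx is accepted by M but not by N.
No shorter string lies in the difference, and yyx is the lexicographically first length-3 string in L(M) \ L(N).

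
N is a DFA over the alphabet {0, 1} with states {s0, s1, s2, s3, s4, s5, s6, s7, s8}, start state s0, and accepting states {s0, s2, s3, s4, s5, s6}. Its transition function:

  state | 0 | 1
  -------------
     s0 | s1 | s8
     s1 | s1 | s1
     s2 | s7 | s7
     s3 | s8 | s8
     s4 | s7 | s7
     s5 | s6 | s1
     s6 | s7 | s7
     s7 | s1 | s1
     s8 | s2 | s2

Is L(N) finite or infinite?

The useful states (reachable from s0 and able to reach an accepting state) are {s0, s2, s8}.
Restricted to these states the transition graph has no cycle, so every accepting path has bounded length and L is finite.

finite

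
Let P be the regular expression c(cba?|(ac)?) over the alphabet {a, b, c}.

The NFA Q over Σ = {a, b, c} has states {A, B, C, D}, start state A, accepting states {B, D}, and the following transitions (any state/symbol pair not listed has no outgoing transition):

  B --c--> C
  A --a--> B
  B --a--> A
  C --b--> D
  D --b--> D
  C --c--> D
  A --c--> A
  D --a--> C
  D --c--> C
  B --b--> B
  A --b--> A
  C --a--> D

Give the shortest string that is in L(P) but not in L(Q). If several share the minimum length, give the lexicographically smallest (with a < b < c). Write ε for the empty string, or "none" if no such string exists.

c

The string c is accepted by P but not by Q.
No shorter string lies in the difference, and c is the lexicographically first length-1 string in L(P) \ L(Q).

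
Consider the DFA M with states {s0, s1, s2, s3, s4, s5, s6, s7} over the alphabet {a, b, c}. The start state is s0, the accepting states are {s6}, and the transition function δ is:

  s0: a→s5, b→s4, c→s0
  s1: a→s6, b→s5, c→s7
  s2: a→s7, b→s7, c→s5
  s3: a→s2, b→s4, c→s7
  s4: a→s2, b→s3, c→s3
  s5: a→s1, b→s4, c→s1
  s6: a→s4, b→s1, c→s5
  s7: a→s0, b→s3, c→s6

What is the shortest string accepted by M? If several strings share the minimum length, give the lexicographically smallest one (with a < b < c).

aaa

A breadth-first search from s0 reaches an accepting state first via the path s0 → s5 → s1 → s6 on input aaa.
No string of length < 3 is accepted (BFS exhausts all shorter strings without reaching an accepting state), and aaa is the lexicographically least accepting string of length 3.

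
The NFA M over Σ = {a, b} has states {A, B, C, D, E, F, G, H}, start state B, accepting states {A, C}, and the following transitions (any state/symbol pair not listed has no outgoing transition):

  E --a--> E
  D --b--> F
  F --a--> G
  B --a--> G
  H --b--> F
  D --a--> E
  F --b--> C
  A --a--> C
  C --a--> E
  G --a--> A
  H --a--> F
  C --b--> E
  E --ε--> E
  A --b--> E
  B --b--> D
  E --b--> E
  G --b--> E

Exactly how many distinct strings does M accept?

The useful subgraph on states {A, B, C, D, F, G} is acyclic, so L(M) is finite; the longest accepting path visits 6 useful states, giving maximum string length 5.
Counting accepting paths from B by length: 1 of length 2, 2 of length 3, 1 of length 4, 1 of length 5. Total 5.

5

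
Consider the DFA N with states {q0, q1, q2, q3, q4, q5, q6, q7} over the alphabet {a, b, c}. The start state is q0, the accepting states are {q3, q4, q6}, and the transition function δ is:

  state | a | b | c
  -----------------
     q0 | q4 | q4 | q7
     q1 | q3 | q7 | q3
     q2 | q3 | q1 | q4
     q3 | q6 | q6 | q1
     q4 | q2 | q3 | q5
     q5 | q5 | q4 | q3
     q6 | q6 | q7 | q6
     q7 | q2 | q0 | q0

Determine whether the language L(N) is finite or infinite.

infinite

State q1 is reachable from the start and can reach an accepting state, and it lies on the cycle q1 → q3 → q1.
Traversing that cycle any number of times yields accepted strings of unbounded length, so the language is infinite.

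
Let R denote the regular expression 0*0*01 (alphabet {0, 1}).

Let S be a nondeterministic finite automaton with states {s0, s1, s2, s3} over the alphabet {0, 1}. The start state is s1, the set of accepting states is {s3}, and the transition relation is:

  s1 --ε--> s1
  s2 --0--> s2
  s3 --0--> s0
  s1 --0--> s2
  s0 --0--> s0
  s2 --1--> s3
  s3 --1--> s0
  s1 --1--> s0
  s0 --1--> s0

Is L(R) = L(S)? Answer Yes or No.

Converting the expression R to a DFA (subset construction, then merging equivalent states) gives the minimal DFA with states {r0, r1, r2, r3}, start state r0, accepting states {r3} and transitions r0: 0→r1, 1→r2; r1: 0→r1, 1→r3; r2: 0→r2, 1→r2; r3: 0→r2, 1→r2.
Exploring the product automaton R × S from the start pair (r0, s1), following both machines on each input symbol, reaches 4 state pairs: (r0, s1), (r1, s2), (r2, s0), (r3, s3).
R accepts in {r3} and S accepts in {s3}. In every reachable pair the two components are either both accepting — (r3, s3) — or both non-accepting, so no string is accepted by exactly one of the machines: L(R) \ L(S) and L(S) \ L(R) are both empty.
Hence every string is accepted by R iff it is accepted by S, and the two languages coincide.

Yes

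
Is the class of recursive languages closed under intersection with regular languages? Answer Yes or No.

A regular language is decidable (simulate its DFA), so run that check and the decider for L and accept iff both accept; everything halts.
So the recursive languages are closed under intersection with a regular language.

Yes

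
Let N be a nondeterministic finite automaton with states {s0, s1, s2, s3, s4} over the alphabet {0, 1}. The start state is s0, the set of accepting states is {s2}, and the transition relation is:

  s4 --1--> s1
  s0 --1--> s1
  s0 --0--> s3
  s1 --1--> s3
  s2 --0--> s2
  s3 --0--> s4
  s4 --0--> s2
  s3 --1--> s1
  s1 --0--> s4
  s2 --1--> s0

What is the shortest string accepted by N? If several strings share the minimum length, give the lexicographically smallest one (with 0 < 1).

A breadth-first search from s0 reaches an accepting state first via the path s0 → s3 → s4 → s2 on input 000.
No string of length < 3 is accepted (BFS exhausts all shorter strings without reaching an accepting state), and 000 is the lexicographically least accepting string of length 3.

000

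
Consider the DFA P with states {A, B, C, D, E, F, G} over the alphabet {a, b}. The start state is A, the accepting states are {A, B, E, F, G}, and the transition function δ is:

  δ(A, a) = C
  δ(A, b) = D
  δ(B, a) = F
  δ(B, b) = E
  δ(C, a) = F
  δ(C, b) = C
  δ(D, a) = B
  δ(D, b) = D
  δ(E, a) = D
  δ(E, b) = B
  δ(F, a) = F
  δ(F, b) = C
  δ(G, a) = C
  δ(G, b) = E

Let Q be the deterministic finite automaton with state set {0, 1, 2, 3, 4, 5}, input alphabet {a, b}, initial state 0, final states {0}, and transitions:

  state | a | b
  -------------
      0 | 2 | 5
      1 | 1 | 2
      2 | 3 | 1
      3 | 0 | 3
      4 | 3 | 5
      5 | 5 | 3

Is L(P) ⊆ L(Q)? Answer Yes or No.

The string aa is in L(P) but not in L(Q).
So L(P) ⊄ L(Q).

No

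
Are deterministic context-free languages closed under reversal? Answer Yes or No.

L = {c bⁿaⁿ : n≥0} ∪ {d b²ⁿaⁿ : n≥0} is a DCFL: the first symbol tells a deterministic PDA whether to pop one or two b's per a. Its reversal Lᴿ = {aⁿbⁿ c : n≥0} ∪ {aⁿb²ⁿ d : n≥0} is not. DCFLs are closed under right quotient by regular languages, and Lᴿ/{c, d} = {aⁿbⁿ : n≥0} ∪ {aⁿb²ⁿ : n≥0} — the standard context-free language accepted by no deterministic PDA (intuitively the machine would have to commit to a b-to-a ratio before the distinguishing marker arrives; formally, a DPDA for it would have a single run on aⁿb²ⁿ, accepting after the prefix aⁿbⁿ and accepting again after n more b's; an ordinary PDA that simulates it on a's and b's and, at any moment when it is accepting, may switch to reading only a fresh letter e while feeding each e to the simulation as a b, would accept aⁱbʲeᵏ (k≥1) exactly when both aⁱbʲ and aⁱbʲ⁺ᵏ are in the language, i.e. its language intersected with the regular set a*b*e⁺ would be exactly {aⁿbⁿeⁿ : n≥1} — impossible, since context-free languages are closed under intersection with regular sets and {aⁿbⁿeⁿ} is not context-free). So Lᴿ cannot be a DCFL.

No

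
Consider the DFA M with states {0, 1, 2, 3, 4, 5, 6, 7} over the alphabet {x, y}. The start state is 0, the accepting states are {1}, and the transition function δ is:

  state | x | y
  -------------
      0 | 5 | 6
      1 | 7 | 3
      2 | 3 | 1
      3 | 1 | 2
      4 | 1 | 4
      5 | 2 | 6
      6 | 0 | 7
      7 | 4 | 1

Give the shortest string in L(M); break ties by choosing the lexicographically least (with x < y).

A breadth-first search from 0 reaches an accepting state first via the path 0 → 5 → 2 → 1 on input xxy.
No string of length < 3 is accepted (BFS exhausts all shorter strings without reaching an accepting state), and xxy is the lexicographically least accepting string of length 3.

xxy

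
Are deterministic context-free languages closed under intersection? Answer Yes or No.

No

DCFLs are closed under complement (normalise the DPDA to read all of its input, then flip the verdict). If they were also closed under intersection, De Morgan would make them closed under union; but {aⁿbⁿ : n≥0} and {aⁿb²ⁿ : n≥0} are DCFLs (push the a's; pop one per b, respectively one per two b's) whose union no deterministic PDA accepts: a DPDA for it would have a single run on aⁿb²ⁿ, accepting after the prefix aⁿbⁿ and accepting again after n more b's; an ordinary PDA that simulates it on a's and b's and, at any moment when it is accepting, may switch to reading only a fresh letter c while feeding each c to the simulation as a b, would accept aⁱbʲcᵏ (k≥1) exactly when both aⁱbʲ and aⁱbʲ⁺ᵏ are in the language, i.e. its language intersected with the regular set a*b*c⁺ would be exactly {aⁿbⁿcⁿ : n≥1} — impossible, since context-free languages are closed under intersection with regular sets and {aⁿbⁿcⁿ} is not context-free.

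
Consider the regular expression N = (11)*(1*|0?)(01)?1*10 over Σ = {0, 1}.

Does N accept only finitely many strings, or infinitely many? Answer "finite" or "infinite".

infinite

The expression contains a Kleene star applied to a subexpression that matches at least one nonempty string, so it matches strings of unbounded length.
Hence L(N) is infinite.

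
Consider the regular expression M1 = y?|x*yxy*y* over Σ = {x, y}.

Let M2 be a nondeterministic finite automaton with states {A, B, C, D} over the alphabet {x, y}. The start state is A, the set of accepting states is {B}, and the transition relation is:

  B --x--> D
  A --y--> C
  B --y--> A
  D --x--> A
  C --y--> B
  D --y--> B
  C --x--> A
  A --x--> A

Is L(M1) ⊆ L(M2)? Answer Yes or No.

No

The empty string ε is in L(M1) but not in L(M2).
So L(M1) ⊄ L(M2).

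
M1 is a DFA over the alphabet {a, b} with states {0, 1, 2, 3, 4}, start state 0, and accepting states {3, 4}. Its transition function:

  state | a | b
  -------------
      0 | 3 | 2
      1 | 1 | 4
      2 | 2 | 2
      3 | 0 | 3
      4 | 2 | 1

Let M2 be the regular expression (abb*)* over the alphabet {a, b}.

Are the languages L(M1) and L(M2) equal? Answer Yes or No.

The string a is accepted by M1 but rejected by M2.
So L(M1) ≠ L(M2).

No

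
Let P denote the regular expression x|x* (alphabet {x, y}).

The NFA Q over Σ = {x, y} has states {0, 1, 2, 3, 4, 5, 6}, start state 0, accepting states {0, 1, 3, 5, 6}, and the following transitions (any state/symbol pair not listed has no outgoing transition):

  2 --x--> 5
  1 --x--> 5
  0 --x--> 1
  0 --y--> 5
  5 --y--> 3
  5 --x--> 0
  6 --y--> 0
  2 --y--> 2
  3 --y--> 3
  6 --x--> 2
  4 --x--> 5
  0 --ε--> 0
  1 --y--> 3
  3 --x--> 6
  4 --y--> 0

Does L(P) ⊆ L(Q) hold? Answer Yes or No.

Yes

Converting the expression P to a DFA (subset construction, then merging equivalent states) gives the minimal DFA with states {p0, p1}, start state p0, accepting states {p0} and transitions p0: x→p0, y→p1; p1: x→p1, y→p1.
Exploring the product automaton P × Q from the start pair (p0, 0), following both machines on each input symbol, reaches 9 state pairs: (p0, 0), (p0, 1), (p1, 5), (p0, 5), (p1, 3), (p1, 0), (p1, 6), (p1, 1), (p1, 2).
P accepts in {p0} and Q accepts in {0, 1, 3, 5, 6}. The reachable pairs whose P-component is accepting are (p0, 0), (p0, 1), (p0, 5); in each of them the Q-component is accepting too, so the product for L(P) \ L(Q) (P-component accepting, Q-component rejecting) has no reachable accepting pair and the difference is empty.
Hence every string in L(P) is also in L(Q).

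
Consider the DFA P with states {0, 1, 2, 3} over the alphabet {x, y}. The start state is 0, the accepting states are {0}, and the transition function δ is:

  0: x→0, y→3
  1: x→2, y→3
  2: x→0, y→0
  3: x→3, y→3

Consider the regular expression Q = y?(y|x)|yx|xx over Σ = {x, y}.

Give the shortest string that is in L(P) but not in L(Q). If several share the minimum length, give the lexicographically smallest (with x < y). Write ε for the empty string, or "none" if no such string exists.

ε

The empty string ε is accepted by P but not by Q.
Since ε is the unique shortest string, it is the required witness.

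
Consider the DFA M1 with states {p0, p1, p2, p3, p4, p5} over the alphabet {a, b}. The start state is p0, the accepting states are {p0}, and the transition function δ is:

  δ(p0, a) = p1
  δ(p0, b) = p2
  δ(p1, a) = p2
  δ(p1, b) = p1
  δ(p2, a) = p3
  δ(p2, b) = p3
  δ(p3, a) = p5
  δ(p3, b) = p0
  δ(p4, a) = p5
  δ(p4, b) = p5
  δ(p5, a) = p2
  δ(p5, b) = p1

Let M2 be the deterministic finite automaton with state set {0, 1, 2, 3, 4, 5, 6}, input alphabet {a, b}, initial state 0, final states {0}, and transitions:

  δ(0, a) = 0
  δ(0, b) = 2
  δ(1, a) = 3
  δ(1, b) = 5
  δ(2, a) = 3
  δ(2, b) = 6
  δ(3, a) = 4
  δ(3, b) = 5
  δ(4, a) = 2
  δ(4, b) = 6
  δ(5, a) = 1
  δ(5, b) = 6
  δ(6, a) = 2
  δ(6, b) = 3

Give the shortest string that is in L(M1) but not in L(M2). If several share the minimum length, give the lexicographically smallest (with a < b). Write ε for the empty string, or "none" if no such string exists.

bab

The string bab is accepted by M1 but not by M2.
No shorter string lies in the difference, and bab is the lexicographically first length-3 string in L(M1) \ L(M2).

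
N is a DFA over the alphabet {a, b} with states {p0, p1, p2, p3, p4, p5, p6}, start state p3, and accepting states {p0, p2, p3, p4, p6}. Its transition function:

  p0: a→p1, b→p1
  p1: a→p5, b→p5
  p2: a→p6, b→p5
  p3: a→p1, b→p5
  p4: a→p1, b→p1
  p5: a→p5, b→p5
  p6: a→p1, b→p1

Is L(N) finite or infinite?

The useful states (reachable from p3 and able to reach an accepting state) are {p3}.
Restricted to these states the transition graph has no cycle, so every accepting path has bounded length and L is finite.

finite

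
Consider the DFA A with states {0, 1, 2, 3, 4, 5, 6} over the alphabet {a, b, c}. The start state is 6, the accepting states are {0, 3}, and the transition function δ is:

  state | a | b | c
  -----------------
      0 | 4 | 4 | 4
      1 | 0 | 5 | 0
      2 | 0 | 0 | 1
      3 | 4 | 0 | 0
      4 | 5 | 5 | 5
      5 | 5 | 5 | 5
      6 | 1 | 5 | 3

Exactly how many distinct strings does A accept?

The useful subgraph on states {0, 1, 3, 6} is acyclic, so L(A) is finite; the longest accepting path visits 3 useful states, giving maximum string length 2.
Counting accepting paths from 6 by length: 1 of length 1, 4 of length 2. Total 5.

5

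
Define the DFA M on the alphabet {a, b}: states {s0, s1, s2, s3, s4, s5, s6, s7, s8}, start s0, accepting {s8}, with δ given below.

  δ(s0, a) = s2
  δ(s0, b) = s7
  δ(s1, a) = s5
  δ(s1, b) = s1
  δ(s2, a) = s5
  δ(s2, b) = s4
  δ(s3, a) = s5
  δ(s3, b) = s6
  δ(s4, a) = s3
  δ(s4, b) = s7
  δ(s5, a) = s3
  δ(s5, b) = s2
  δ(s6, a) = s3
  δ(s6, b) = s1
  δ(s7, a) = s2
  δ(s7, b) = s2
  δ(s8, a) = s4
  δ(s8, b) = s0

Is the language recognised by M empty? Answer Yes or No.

Yes

The states reachable from the start state are {s0, s1, s2, s3, s4, s5, s6, s7}.
None of the accepting states {s8} is reachable, so no string is accepted and L(M) = ∅.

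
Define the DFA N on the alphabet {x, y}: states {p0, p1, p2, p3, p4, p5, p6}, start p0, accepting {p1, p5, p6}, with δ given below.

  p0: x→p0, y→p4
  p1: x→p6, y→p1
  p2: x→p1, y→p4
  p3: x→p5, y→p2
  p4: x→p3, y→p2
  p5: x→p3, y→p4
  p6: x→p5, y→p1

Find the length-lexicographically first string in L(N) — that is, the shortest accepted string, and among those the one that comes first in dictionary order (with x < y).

A breadth-first search from p0 reaches an accepting state first via the path p0 → p4 → p3 → p5 on input yxx.
No string of length < 3 is accepted (BFS exhausts all shorter strings without reaching an accepting state), and yxx is the lexicographically least accepting string of length 3.

yxx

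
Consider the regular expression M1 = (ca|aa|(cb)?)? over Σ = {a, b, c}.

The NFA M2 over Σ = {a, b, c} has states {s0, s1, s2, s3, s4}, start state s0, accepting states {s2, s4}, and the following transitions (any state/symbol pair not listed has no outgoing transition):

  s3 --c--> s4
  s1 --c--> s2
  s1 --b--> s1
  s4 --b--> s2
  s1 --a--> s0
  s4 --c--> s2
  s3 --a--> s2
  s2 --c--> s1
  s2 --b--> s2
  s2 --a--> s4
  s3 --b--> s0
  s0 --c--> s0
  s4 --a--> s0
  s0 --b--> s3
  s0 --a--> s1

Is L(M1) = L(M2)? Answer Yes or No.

The empty string ε is accepted by M1 but rejected by M2.
So L(M1) ≠ L(M2).

No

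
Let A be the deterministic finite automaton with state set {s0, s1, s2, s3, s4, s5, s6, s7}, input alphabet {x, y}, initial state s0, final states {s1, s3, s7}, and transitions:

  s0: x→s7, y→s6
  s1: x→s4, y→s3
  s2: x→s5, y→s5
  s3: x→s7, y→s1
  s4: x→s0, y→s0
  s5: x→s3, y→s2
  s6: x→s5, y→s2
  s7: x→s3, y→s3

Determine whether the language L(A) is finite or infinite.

State s2 is reachable from the start and can reach an accepting state, and it lies on the cycle s2 → s5 → s2.
Traversing that cycle any number of times yields accepted strings of unbounded length, so the language is infinite.

infinite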